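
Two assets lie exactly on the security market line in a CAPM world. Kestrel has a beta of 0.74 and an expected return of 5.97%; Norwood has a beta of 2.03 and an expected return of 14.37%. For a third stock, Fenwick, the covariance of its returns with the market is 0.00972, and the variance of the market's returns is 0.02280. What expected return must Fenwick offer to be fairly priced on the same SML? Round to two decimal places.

3.93%

MRP = (14.37% − 5.97%) / (2.03 − 0.74) = 6.5116%
R_f = 5.97% − 0.74 × 6.5116% = 1.1514%
β_Fenwick = Cov / Var(R_m) = 0.00972 / 0.02280 = 0.4263
E(R_Fenwick) = R_f + β × MRP = 1.1514% + 0.4263 × 6.5116% = 3.93%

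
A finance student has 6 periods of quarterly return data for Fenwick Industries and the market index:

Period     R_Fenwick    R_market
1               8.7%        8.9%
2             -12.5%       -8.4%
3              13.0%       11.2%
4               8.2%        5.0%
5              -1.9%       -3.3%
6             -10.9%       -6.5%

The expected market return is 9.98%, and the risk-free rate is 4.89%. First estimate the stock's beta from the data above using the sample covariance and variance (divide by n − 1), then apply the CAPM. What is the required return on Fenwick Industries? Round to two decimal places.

11.39%

Mean R_i = (8.7 − 12.5 + 13.0 + 8.2 − 1.9 − 10.9) / 6 = 0.7667%
Mean R_m = (8.9 − 8.4 + 11.2 + 5.0 − 3.3 − 6.5) / 6 = 1.1500%
Σ(R_i − R̄_i)(R_m − R̄_m) = 440.8600  ⇒  Cov = 440.8600 / 5 = 88.1720
Σ(R_m − R̄_m)² = 345.4150  ⇒  Var(R_m) = 345.4150 / 5 = 69.0830
β = Cov / Var(R_m) = 88.1720 / 69.0830 = 1.2763
MRP = 9.98% − 4.89% = 5.09%
E(R) = R_f + β × MRP = 4.89% + 1.2763 × 5.09% = 11.39%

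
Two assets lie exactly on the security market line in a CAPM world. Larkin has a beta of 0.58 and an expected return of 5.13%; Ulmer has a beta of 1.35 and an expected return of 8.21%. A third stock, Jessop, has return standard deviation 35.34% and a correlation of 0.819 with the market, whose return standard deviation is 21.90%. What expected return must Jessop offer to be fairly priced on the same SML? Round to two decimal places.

MRP = (8.21% − 5.13%) / (1.35 − 0.58) = 4.0000%
R_f = 5.13% − 0.58 × 4.0000% = 2.8100%
β_Jessop = ρ·σ_i/σ_m = 0.819 × 35.34 / 21.90 = 1.3216
E(R_Jessop) = R_f + β × MRP = 2.8100% + 1.3216 × 4.0000% = 8.10%

8.10%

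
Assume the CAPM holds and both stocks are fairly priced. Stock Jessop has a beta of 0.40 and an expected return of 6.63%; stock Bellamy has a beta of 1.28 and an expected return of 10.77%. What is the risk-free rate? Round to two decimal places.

Both satisfy E(R) = R_f + β·MRP, so the slope of the SML is
MRP = (10.77% − 6.63%) / (1.28 − 0.40) = 4.14% / 0.88 = 4.7045%
R_f = E(R_Jessop) − β_Jessop·MRP = 6.63% − 0.40 × 4.7045% = 4.7482%

4.75%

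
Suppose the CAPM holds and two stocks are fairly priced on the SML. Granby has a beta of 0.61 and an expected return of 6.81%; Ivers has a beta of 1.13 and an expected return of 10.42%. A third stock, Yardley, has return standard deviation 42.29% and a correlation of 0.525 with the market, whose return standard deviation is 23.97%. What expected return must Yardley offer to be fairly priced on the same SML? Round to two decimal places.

9.01%

MRP = (10.42% − 6.81%) / (1.13 − 0.61) = 6.9423%
R_f = 6.81% − 0.61 × 6.9423% = 2.5752%
β_Yardley = ρ·σ_i/σ_m = 0.525 × 42.29 / 23.97 = 0.9263
E(R_Yardley) = R_f + β × MRP = 2.5752% + 0.9263 × 6.9423% = 9.01%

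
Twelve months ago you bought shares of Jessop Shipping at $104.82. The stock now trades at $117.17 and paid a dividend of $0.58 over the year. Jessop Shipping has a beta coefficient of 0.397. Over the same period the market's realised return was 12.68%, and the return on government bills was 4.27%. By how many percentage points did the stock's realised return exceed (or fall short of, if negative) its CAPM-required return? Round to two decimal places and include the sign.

+4.73%

Realised HPR = (P1 + D1 − P0) / P0 = (117.17 + 0.58 − 104.82) / 104.82 = 12.93 / 104.82 = 12.3354%
MRP = 12.68% − 4.27% = 8.41%
CAPM required = R_f + β·MRP = 4.27% + 0.397 × 8.41% = 7.60877%
α = realised − required = 12.3354% − 7.60877% = +4.73%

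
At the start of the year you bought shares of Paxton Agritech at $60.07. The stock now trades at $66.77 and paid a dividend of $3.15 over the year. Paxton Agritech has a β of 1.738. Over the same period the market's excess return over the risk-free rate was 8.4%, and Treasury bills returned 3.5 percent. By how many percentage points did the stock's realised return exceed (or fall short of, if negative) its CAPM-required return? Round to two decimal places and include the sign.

-1.70%

Realised HPR = (P1 + D1 − P0) / P0 = (66.77 + 3.15 − 60.07) / 60.07 = 9.85 / 60.07 = 16.3975%
CAPM required = R_f + β·MRP = 3.5% + 1.738 × 8.4% = 18.0992%
α = realised − required = 16.3975% − 18.0992% = -1.70%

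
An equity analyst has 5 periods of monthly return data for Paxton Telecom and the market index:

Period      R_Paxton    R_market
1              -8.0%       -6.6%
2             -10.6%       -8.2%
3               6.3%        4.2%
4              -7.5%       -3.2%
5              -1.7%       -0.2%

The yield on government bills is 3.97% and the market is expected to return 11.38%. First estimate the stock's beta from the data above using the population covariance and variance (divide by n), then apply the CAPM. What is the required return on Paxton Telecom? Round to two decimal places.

13.67%

Mean R_i = (-8.0 − 10.6 + 6.3 − 7.5 − 1.7) / 5 = -4.3000%
Mean R_m = (-6.6 − 8.2 + 4.2 − 3.2 − 0.2) / 5 = -2.8000%
Σ(R_i − R̄_i)(R_m − R̄_m) = 130.3200  ⇒  Cov = 130.3200 / 5 = 26.0640
Σ(R_m − R̄_m)² = 99.5200  ⇒  Var(R_m) = 99.5200 / 5 = 19.9040
β = Cov / Var(R_m) = 26.0640 / 19.9040 = 1.3095
MRP = 11.38% − 3.97% = 7.41%
E(R) = R_f + β × MRP = 3.97% + 1.3095 × 7.41% = 13.67%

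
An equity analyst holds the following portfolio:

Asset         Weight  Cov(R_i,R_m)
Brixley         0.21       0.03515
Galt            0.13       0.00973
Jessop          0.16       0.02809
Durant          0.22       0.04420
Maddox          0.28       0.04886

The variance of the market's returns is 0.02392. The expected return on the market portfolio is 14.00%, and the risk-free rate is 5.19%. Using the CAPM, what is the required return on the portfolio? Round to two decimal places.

β_Brixley = 0.03515 / 0.02392 = 1.4695
β_Galt = 0.00973 / 0.02392 = 0.4068
β_Jessop = 0.02809 / 0.02392 = 1.1743
β_Durant = 0.04420 / 0.02392 = 1.8478
β_Maddox = 0.04886 / 0.02392 = 2.0426
β_P = Σ w_i β_i = 0.21×1.4695 + 0.13×0.4068 + 0.16×1.1743 + 0.22×1.8478 + 0.28×2.0426 = 1.5278
MRP = 14.00% − 5.19% = 8.81%
E(R_P) = R_f + β_P × MRP = 5.19% + 1.5278 × 8.81% = 18.65%

18.65%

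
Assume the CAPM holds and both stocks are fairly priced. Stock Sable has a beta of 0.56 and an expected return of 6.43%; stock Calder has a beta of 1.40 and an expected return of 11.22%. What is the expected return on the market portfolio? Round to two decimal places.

8.94%

Both satisfy E(R) = R_f + β·MRP, so the slope of the SML is
MRP = (11.22% − 6.43%) / (1.40 − 0.56) = 4.79% / 0.84 = 5.7024%
R_f = E(R_Sable) − β_Sable·MRP = 6.43% − 0.56 × 5.7024% = 3.2367%
E(R_m) = R_f + MRP = 3.2367% + 5.7024% = 8.94%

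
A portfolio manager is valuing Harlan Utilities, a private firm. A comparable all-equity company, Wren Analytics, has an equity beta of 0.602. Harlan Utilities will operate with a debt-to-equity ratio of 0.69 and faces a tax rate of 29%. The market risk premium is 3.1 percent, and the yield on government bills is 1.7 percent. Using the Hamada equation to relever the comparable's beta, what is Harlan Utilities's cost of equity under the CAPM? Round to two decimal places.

β_L = β_U × [1 + (1 − t)(D/E)] = 0.602 × [1 + (1 − 0.29) × 0.69]
    = 0.602 × [1 + 0.71 × 0.69] = 0.602 × 1.4899 = 0.8969
E(R) = R_f + β_L × MRP = 1.7% + 0.8969 × 3.1% = 4.48%

4.48%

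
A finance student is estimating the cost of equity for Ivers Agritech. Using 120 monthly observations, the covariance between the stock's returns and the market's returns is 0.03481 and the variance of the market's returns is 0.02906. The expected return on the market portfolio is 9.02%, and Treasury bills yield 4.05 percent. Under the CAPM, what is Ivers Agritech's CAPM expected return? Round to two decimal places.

β = Cov(R_i, R_m) / Var(R_m) = 0.03481 / 0.02906 = 1.1979
MRP = 9.02% − 4.05% = 4.97%
E(R) = R_f + β × MRP = 4.05% + 1.1979 × 4.97% = 10.00%

10.00%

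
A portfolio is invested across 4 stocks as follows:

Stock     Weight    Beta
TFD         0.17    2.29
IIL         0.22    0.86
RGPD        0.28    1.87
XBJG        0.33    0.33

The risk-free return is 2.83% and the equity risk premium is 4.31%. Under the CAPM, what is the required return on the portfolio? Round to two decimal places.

β_P = Σ w_i β_i = 0.17×2.29 + 0.22×0.86 + 0.28×1.87 + 0.33×0.33 = 1.2110
E(R_P) = R_f + β_P × MRP = 2.83% + 1.2110 × 4.31% = 8.05%

8.05%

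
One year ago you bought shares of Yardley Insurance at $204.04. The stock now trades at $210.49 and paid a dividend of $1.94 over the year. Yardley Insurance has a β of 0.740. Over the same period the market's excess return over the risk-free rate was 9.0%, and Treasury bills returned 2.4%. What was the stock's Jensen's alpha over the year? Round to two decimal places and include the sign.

-4.95%

Realised HPR = (P1 + D1 − P0) / P0 = (210.49 + 1.94 − 204.04) / 204.04 = 8.39 / 204.04 = 4.1119%
CAPM required = R_f + β·MRP = 2.4% + 0.740 × 9.0% = 9.0600%
α = realised − required = 4.1119% − 9.0600% = -4.95%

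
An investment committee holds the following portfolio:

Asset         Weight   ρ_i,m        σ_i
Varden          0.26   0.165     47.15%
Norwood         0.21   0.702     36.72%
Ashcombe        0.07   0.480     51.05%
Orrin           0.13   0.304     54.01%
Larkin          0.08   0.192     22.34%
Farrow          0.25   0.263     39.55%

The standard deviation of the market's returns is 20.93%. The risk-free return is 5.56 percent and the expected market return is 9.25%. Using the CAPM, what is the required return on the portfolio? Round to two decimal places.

β_Varden = 0.165 × 47.15% / 20.93% = 0.3717
β_Norwood = 0.702 × 36.72% / 20.93% = 1.2316
β_Ashcombe = 0.480 × 51.05% / 20.93% = 1.1708
β_Orrin = 0.304 × 54.01% / 20.93% = 0.7845
β_Larkin = 0.192 × 22.34% / 20.93% = 0.2049
β_Farrow = 0.263 × 39.55% / 20.93% = 0.4970
β_P = Σ w_i β_i = 0.26×0.3717 + 0.21×1.2316 + 0.07×1.1708 + 0.13×0.7845 + 0.08×0.2049 + 0.25×0.4970 = 0.6799
MRP = 9.25% − 5.56% = 3.69%
E(R_P) = R_f + β_P × MRP = 5.56% + 0.6799 × 3.69% = 8.07%

8.07%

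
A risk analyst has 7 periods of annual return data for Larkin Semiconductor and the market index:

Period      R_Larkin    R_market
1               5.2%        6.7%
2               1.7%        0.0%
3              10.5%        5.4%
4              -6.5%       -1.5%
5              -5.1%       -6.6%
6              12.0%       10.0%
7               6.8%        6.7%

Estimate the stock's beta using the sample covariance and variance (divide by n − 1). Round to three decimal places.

Mean R_i = (5.2 + 1.7 + 10.5 − 6.5 − 5.1 + 12.0 + 6.8) / 7 = 3.5143%
Mean R_m = (6.7 + 0.0 + 5.4 − 1.5 − 6.6 + 10.0 + 6.7) / 7 = 2.9571%
Σ(R_i − R̄_i)(R_m − R̄_m) = 227.7643  ⇒  Cov = 227.7643 / 6 = 37.9607
Σ(R_m − R̄_m)² = 203.5371  ⇒  Var(R_m) = 203.5371 / 6 = 33.9229
β = Cov / Var(R_m) = 37.9607 / 33.9229 = 1.1190

1.119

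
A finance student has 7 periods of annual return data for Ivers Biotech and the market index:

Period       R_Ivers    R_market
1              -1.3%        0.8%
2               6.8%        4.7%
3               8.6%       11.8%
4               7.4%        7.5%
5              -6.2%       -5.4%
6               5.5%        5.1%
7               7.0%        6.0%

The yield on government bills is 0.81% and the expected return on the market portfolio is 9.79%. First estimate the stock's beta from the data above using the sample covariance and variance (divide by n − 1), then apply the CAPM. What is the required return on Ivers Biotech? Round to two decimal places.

Mean R_i = (-1.3 + 6.8 + 8.6 + 7.4 − 6.2 + 5.5 + 7.0) / 7 = 3.9714%
Mean R_m = (0.8 + 4.7 + 11.8 + 7.5 − 5.4 + 5.1 + 6.0) / 7 = 4.3571%
Σ(R_i − R̄_i)(R_m − R̄_m) = 170.3014  ⇒  Cov = 170.3014 / 6 = 28.3836
Σ(R_m − R̄_m)² = 176.4971  ⇒  Var(R_m) = 176.4971 / 6 = 29.4162
β = Cov / Var(R_m) = 28.3836 / 29.4162 = 0.9649
MRP = 9.79% − 0.81% = 8.98%
E(R) = R_f + β × MRP = 0.81% + 0.9649 × 8.98% = 9.47%

9.47%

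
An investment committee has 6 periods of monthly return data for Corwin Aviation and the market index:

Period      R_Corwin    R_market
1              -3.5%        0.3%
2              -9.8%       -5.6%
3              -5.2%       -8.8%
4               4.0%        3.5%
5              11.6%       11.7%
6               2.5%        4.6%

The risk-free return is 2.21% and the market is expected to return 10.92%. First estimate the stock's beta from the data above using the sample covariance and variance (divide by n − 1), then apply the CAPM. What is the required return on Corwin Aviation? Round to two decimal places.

Mean R_i = (-3.5 − 9.8 − 5.2 + 4.0 + 11.6 + 2.5) / 6 = -0.0667%
Mean R_m = (0.3 − 5.6 − 8.8 + 3.5 + 11.7 + 4.6) / 6 = 0.9500%
Σ(R_i − R̄_i)(R_m − R̄_m) = 261.1900  ⇒  Cov = 261.1900 / 5 = 52.2380
Σ(R_m − R̄_m)² = 273.7750  ⇒  Var(R_m) = 273.7750 / 5 = 54.7550
β = Cov / Var(R_m) = 52.2380 / 54.7550 = 0.9540
MRP = 10.92% − 2.21% = 8.71%
E(R) = R_f + β × MRP = 2.21% + 0.9540 × 8.71% = 10.52%

10.52%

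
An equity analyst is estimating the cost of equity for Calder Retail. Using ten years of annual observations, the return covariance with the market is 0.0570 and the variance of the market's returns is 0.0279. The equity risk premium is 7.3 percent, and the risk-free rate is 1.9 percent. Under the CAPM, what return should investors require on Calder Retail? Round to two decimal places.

β = Cov(R_i, R_m) / Var(R_m) = 0.0570 / 0.0279 = 2.0430
E(R) = R_f + β × MRP = 1.9% + 2.0430 × 7.3% = 16.81%

16.81%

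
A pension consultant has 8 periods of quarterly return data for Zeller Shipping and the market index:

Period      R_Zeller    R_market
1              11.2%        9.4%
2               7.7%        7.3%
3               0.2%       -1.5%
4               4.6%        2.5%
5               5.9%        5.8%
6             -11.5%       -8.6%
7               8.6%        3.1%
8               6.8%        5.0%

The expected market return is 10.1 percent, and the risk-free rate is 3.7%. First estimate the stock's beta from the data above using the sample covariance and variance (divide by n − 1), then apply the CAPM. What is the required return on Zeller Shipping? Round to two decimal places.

Mean R_i = (11.2 + 7.7 + 0.2 + 4.6 + 5.9 − 11.5 + 8.6 + 6.8) / 8 = 4.1875%
Mean R_m = (9.4 + 7.3 − 1.5 + 2.5 + 5.8 − 8.6 + 3.1 + 5.0) / 8 = 2.8750%
Σ(R_i − R̄_i)(R_m − R̄_m) = 270.1575  ⇒  Cov = 270.1575 / 7 = 38.5939
Σ(R_m − R̄_m)² = 226.2350  ⇒  Var(R_m) = 226.2350 / 7 = 32.3193
β = Cov / Var(R_m) = 38.5939 / 32.3193 = 1.1941
MRP = 10.1% − 3.7% = 6.40%
E(R) = R_f + β × MRP = 3.7% + 1.1941 × 6.4% = 11.34%

11.34%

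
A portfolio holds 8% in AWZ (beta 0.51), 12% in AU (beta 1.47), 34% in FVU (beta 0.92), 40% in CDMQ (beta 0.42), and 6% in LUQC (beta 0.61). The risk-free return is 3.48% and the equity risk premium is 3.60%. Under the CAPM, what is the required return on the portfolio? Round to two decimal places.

β_P = Σ w_i β_i = 0.08×0.51 + 0.12×1.47 + 0.34×0.92 + 0.40×0.42 + 0.06×0.61 = 0.7346
E(R_P) = R_f + β_P × MRP = 3.48% + 0.7346 × 3.60% = 6.12%

6.12%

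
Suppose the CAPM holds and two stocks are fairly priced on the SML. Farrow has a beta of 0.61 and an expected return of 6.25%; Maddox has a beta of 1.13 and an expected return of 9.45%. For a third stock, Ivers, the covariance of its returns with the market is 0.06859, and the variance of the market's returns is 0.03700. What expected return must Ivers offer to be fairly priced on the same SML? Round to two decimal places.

13.90%

MRP = (9.45% − 6.25%) / (1.13 − 0.61) = 6.1538%
R_f = 6.25% − 0.61 × 6.1538% = 2.4962%
β_Ivers = Cov / Var(R_m) = 0.06859 / 0.03700 = 1.8538
E(R_Ivers) = R_f + β × MRP = 2.4962% + 1.8538 × 6.1538% = 13.90%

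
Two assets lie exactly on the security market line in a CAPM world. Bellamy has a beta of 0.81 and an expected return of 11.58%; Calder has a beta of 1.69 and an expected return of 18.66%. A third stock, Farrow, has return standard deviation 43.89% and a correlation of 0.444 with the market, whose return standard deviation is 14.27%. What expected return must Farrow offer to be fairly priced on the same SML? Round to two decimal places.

16.05%

MRP = (18.66% − 11.58%) / (1.69 − 0.81) = 8.0455%
R_f = 11.58% − 0.81 × 8.0455% = 5.0631%
β_Farrow = ρ·σ_i/σ_m = 0.444 × 43.89 / 14.27 = 1.3656
E(R_Farrow) = R_f + β × MRP = 5.0631% + 1.3656 × 8.0455% = 16.05%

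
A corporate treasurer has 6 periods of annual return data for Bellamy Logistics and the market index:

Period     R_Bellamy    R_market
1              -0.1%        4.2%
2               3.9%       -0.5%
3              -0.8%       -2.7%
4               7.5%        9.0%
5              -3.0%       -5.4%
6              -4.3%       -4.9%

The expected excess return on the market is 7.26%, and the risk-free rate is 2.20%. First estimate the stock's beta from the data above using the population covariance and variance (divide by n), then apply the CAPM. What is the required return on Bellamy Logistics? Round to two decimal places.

Mean R_i = (-0.1 + 3.9 − 0.8 + 7.5 − 3.0 − 4.3) / 6 = 0.5333%
Mean R_m = (4.2 − 0.5 − 2.7 + 9.0 − 5.4 − 4.9) / 6 = -0.0500%
Σ(R_i − R̄_i)(R_m − R̄_m) = 104.7200  ⇒  Cov = 104.7200 / 6 = 17.4533
Σ(R_m − R̄_m)² = 159.3350  ⇒  Var(R_m) = 159.3350 / 6 = 26.5558
β = Cov / Var(R_m) = 17.4533 / 26.5558 = 0.6572
E(R) = R_f + β × MRP = 2.20% + 0.6572 × 7.26% = 6.97%

6.97%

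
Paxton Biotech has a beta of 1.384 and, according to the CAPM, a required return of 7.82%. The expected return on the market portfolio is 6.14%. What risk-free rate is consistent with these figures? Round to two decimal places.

E(R) = R_f + β(E(R_m) − R_f) = R_f(1 − β) + β·E(R_m)
7.82% = R_f × (1 − 1.384) + 1.384 × 6.14%
7.82% = R_f × -0.384 + 8.49776%
R_f = (7.82% − 8.49776%) / -0.384 = 1.77%

1.77%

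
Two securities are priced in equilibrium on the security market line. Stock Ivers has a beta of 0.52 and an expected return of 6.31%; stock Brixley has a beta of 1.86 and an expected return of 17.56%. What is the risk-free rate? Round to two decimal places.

1.94%

Both satisfy E(R) = R_f + β·MRP, so the slope of the SML is
MRP = (17.56% − 6.31%) / (1.86 − 0.52) = 11.25% / 1.34 = 8.3955%
R_f = E(R_Ivers) − β_Ivers·MRP = 6.31% − 0.52 × 8.3955% = 1.9443%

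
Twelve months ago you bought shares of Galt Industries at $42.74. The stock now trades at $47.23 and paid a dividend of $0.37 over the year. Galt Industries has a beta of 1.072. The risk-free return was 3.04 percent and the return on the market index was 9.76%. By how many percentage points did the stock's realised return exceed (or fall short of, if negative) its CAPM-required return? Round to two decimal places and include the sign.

+1.13%

Realised HPR = (P1 + D1 − P0) / P0 = (47.23 + 0.37 − 42.74) / 42.74 = 4.86 / 42.74 = 11.3711%
MRP = 9.76% − 3.04% = 6.72%
CAPM required = R_f + β·MRP = 3.04% + 1.072 × 6.72% = 10.24384%
α = realised − required = 11.3711% − 10.24384% = +1.13%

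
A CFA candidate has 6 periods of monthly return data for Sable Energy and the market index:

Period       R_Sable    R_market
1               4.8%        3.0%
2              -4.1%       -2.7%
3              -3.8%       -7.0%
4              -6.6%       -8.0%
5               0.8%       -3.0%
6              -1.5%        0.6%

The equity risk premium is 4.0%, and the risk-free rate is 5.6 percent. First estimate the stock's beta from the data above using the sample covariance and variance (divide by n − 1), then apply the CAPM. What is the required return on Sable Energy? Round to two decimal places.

Mean R_i = (4.8 − 4.1 − 3.8 − 6.6 + 0.8 − 1.5) / 6 = -1.7333%
Mean R_m = (3.0 − 2.7 − 7.0 − 8.0 − 3.0 + 0.6) / 6 = -2.8500%
Σ(R_i − R̄_i)(R_m − R̄_m) = 71.9300  ⇒  Cov = 71.9300 / 5 = 14.3860
Σ(R_m − R̄_m)² = 89.9150  ⇒  Var(R_m) = 89.9150 / 5 = 17.9830
β = Cov / Var(R_m) = 14.3860 / 17.9830 = 0.8000
E(R) = R_f + β × MRP = 5.6% + 0.8000 × 4.0% = 8.80%

8.80%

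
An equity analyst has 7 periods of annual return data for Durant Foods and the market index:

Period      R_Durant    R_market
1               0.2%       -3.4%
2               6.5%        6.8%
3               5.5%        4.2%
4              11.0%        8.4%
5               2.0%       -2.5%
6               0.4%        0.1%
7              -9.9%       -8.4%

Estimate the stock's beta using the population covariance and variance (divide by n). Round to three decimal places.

Mean R_i = (0.2 + 6.5 + 5.5 + 11.0 + 2.0 + 0.4 − 9.9) / 7 = 2.2429%
Mean R_m = (-3.4 + 6.8 + 4.2 + 8.4 − 2.5 + 0.1 − 8.4) / 7 = 0.7429%
Σ(R_i − R̄_i)(R_m − R̄_m) = 225.5571  ⇒  Cov = 225.5571 / 7 = 32.2224
Σ(R_m − R̄_m)² = 218.9571  ⇒  Var(R_m) = 218.9571 / 7 = 31.2796
β = Cov / Var(R_m) = 32.2224 / 31.2796 = 1.0301

1.030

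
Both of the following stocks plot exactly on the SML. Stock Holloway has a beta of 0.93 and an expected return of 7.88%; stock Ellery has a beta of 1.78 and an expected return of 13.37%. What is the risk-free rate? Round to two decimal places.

Both satisfy E(R) = R_f + β·MRP, so the slope of the SML is
MRP = (13.37% − 7.88%) / (1.78 − 0.93) = 5.49% / 0.85 = 6.4588%
R_f = E(R_Holloway) − β_Holloway·MRP = 7.88% − 0.93 × 6.4588% = 1.8733%

1.87%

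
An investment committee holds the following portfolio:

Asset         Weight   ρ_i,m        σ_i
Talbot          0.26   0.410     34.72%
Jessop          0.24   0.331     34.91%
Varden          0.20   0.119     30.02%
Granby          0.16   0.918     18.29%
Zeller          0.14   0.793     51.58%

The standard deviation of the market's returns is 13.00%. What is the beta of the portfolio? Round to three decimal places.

1.200

β_Talbot = 0.410 × 34.72% / 13.00% = 1.0950
β_Jessop = 0.331 × 34.91% / 13.00% = 0.8889
β_Varden = 0.119 × 30.02% / 13.00% = 0.2748
β_Granby = 0.918 × 18.29% / 13.00% = 1.2916
β_Zeller = 0.793 × 51.58% / 13.00% = 3.1464
β_P = Σ w_i β_i = 0.26×1.0950 + 0.24×0.8889 + 0.20×0.2748 + 0.16×1.2916 + 0.14×3.1464 = 1.2001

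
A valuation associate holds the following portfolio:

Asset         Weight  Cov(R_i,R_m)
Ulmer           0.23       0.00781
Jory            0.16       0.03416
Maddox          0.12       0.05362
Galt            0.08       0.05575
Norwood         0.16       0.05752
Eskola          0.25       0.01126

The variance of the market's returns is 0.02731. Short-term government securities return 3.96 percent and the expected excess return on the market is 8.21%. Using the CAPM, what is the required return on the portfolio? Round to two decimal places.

13.03%

β_Ulmer = 0.00781 / 0.02731 = 0.2860
β_Jory = 0.03416 / 0.02731 = 1.2508
β_Maddox = 0.05362 / 0.02731 = 1.9634
β_Galt = 0.05575 / 0.02731 = 2.0414
β_Norwood = 0.05752 / 0.02731 = 2.1062
β_Eskola = 0.01126 / 0.02731 = 0.4123
β_P = Σ w_i β_i = 0.23×0.2860 + 0.16×1.2508 + 0.12×1.9634 + 0.08×2.0414 + 0.16×2.1062 + 0.25×0.4123 = 1.1049
E(R_P) = R_f + β_P × MRP = 3.96% + 1.1049 × 8.21% = 13.03%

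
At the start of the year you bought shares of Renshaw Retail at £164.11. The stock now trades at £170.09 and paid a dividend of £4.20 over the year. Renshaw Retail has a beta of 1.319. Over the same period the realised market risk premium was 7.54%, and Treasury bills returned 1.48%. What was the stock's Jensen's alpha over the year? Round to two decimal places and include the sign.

-5.22%

Realised HPR = (P1 + D1 − P0) / P0 = (170.09 + 4.20 − 164.11) / 164.11 = 10.18 / 164.11 = 6.2032%
CAPM required = R_f + β·MRP = 1.48% + 1.319 × 7.54% = 11.42526%
α = realised − required = 6.2032% − 11.42526% = -5.22%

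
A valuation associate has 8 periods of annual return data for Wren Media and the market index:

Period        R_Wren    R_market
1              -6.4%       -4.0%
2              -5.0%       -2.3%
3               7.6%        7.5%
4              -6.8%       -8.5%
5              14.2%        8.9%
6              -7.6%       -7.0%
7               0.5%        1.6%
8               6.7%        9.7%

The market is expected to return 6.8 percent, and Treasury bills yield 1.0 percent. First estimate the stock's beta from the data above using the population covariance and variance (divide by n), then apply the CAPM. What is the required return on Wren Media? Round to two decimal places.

Mean R_i = (-6.4 − 5.0 + 7.6 − 6.8 + 14.2 − 7.6 + 0.5 + 6.7) / 8 = 0.4000%
Mean R_m = (-4.0 − 2.3 + 7.5 − 8.5 + 8.9 − 7.0 + 1.6 + 9.7) / 8 = 0.7375%
Σ(R_i − R̄_i)(R_m − R̄_m) = 394.9100  ⇒  Cov = 394.9100 / 8 = 49.3638
Σ(R_m − R̄_m)² = 370.2988  ⇒  Var(R_m) = 370.2988 / 8 = 46.2874
β = Cov / Var(R_m) = 49.3638 / 46.2874 = 1.0665
MRP = 6.8% − 1.0% = 5.80%
E(R) = R_f + β × MRP = 1.0% + 1.0665 × 5.8% = 7.19%

7.19%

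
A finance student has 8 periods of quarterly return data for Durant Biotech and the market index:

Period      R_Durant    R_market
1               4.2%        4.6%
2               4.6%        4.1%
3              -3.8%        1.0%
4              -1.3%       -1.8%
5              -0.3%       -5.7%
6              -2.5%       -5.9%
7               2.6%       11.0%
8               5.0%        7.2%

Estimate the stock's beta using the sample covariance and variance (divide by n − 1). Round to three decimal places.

Mean R_i = (4.2 + 4.6 − 3.8 − 1.3 − 0.3 − 2.5 + 2.6 + 5.0) / 8 = 1.0625%
Mean R_m = (4.6 + 4.1 + 1.0 − 1.8 − 5.7 − 5.9 + 11.0 + 7.2) / 8 = 1.8125%
Σ(R_i − R̄_i)(R_m − R̄_m) = 102.3738  ⇒  Cov = 102.3738 / 7 = 14.6248
Σ(R_m − R̄_m)² = 256.0688  ⇒  Var(R_m) = 256.0688 / 7 = 36.5813
β = Cov / Var(R_m) = 14.6248 / 36.5813 = 0.3998

0.400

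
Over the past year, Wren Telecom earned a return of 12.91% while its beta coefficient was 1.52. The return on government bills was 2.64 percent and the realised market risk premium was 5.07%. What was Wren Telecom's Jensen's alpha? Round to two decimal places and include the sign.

+2.56%

CAPM benchmark = R_f + β(R_m − R_f) = 2.64% + 1.52 × 5.07% = 10.3464%
α = actual − benchmark = 12.91% − 10.3464% = +2.56%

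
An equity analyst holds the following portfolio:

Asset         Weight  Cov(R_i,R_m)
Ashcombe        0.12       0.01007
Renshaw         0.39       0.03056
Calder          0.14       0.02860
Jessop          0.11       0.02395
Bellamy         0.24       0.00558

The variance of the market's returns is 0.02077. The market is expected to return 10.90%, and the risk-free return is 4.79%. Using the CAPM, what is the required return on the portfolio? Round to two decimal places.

11.00%

β_Ashcombe = 0.01007 / 0.02077 = 0.4848
β_Renshaw = 0.03056 / 0.02077 = 1.4714
β_Calder = 0.02860 / 0.02077 = 1.3770
β_Jessop = 0.02395 / 0.02077 = 1.1531
β_Bellamy = 0.00558 / 0.02077 = 0.2687
β_P = Σ w_i β_i = 0.12×0.4848 + 0.39×1.4714 + 0.14×1.3770 + 0.11×1.1531 + 0.24×0.2687 = 1.0161
MRP = 10.90% − 4.79% = 6.11%
E(R_P) = R_f + β_P × MRP = 4.79% + 1.0161 × 6.11% = 11.00%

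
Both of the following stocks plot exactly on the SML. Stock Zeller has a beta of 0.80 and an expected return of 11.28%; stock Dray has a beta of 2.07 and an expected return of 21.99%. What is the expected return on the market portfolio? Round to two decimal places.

Both satisfy E(R) = R_f + β·MRP, so the slope of the SML is
MRP = (21.99% − 11.28%) / (2.07 − 0.80) = 10.71% / 1.27 = 8.4331%
R_f = E(R_Zeller) − β_Zeller·MRP = 11.28% − 0.80 × 8.4331% = 4.5335%
E(R_m) = R_f + MRP = 4.5335% + 8.4331% = 12.97%

12.97%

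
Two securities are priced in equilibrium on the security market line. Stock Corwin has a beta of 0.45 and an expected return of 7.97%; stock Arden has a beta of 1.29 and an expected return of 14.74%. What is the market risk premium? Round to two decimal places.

Both satisfy E(R) = R_f + β·MRP, so the slope of the SML is
MRP = (14.74% − 7.97%) / (1.29 − 0.45) = 6.77% / 0.84 = 8.0595%

8.06%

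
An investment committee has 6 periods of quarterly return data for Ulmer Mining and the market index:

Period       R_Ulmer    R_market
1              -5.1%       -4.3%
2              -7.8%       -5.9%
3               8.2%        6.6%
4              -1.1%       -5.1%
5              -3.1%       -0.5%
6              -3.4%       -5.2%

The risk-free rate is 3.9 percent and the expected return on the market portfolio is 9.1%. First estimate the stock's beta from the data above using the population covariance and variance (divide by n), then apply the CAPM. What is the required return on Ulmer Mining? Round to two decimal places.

9.18%

Mean R_i = (-5.1 − 7.8 + 8.2 − 1.1 − 3.1 − 3.4) / 6 = -2.0500%
Mean R_m = (-4.3 − 5.9 + 6.6 − 5.1 − 0.5 − 5.2) / 6 = -2.4000%
Σ(R_i − R̄_i)(R_m − R̄_m) = 117.3900  ⇒  Cov = 117.3900 / 6 = 19.5650
Σ(R_m − R̄_m)² = 115.6000  ⇒  Var(R_m) = 115.6000 / 6 = 19.2667
β = Cov / Var(R_m) = 19.5650 / 19.2667 = 1.0155
MRP = 9.1% − 3.9% = 5.20%
E(R) = R_f + β × MRP = 3.9% + 1.0155 × 5.2% = 9.18%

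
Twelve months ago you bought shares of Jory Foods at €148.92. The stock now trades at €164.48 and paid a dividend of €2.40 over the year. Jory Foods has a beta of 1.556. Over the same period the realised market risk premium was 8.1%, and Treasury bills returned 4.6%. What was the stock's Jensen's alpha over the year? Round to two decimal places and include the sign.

Realised HPR = (P1 + D1 − P0) / P0 = (164.48 + 2.40 − 148.92) / 148.92 = 17.96 / 148.92 = 12.0602%
CAPM required = R_f + β·MRP = 4.6% + 1.556 × 8.1% = 17.2036%
α = realised − required = 12.0602% − 17.2036% = -5.14%

-5.14%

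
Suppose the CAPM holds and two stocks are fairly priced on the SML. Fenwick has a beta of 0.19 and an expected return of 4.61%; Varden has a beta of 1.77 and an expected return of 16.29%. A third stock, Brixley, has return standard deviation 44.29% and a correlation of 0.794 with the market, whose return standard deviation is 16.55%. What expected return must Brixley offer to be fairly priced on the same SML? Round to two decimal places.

MRP = (16.29% − 4.61%) / (1.77 − 0.19) = 7.3924%
R_f = 4.61% − 0.19 × 7.3924% = 3.2054%
β_Brixley = ρ·σ_i/σ_m = 0.794 × 44.29 / 16.55 = 2.1248
E(R_Brixley) = R_f + β × MRP = 3.2054% + 2.1248 × 7.3924% = 18.91%

18.91%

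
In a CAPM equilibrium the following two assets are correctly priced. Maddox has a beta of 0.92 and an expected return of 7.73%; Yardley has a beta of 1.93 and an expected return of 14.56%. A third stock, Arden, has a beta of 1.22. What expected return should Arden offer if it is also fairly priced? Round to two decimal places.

9.76%

MRP (SML slope) = (14.56% − 7.73%) / (1.93 − 0.92) = 6.83% / 1.01 = 6.7624%
R_f (intercept) = 7.73% − 0.92 × 6.7624% = 1.5086%
E(R_Arden) = R_f + β × MRP = 1.5086% + 1.22 × 6.7624% = 9.76%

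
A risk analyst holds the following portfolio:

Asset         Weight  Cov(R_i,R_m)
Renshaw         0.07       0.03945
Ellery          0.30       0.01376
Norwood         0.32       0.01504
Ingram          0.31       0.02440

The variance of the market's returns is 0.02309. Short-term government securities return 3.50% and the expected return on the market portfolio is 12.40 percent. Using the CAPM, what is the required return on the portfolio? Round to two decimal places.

β_Renshaw = 0.03945 / 0.02309 = 1.7085
β_Ellery = 0.01376 / 0.02309 = 0.5959
β_Norwood = 0.01504 / 0.02309 = 0.6514
β_Ingram = 0.02440 / 0.02309 = 1.0567
β_P = Σ w_i β_i = 0.07×1.7085 + 0.30×0.5959 + 0.32×0.6514 + 0.31×1.0567 = 0.8344
MRP = 12.40% − 3.50% = 8.90%
E(R_P) = R_f + β_P × MRP = 3.50% + 0.8344 × 8.90% = 10.93%

10.93%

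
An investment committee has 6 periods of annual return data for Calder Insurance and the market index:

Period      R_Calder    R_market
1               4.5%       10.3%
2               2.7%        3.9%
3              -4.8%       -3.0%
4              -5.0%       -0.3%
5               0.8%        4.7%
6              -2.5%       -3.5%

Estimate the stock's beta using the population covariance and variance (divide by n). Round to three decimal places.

Mean R_i = (4.5 + 2.7 − 4.8 − 5.0 + 0.8 − 2.5) / 6 = -0.7167%
Mean R_m = (10.3 + 3.9 − 3.0 − 0.3 + 4.7 − 3.5) / 6 = 2.0167%
Σ(R_i − R̄_i)(R_m − R̄_m) = 93.9617  ⇒  Cov = 93.9617 / 6 = 15.6603
Σ(R_m − R̄_m)² = 140.3283  ⇒  Var(R_m) = 140.3283 / 6 = 23.3881
β = Cov / Var(R_m) = 15.6603 / 23.3881 = 0.6696

0.670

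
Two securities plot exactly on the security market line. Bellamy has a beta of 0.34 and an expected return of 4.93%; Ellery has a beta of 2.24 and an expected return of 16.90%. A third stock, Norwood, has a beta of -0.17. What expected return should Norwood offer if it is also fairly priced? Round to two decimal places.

MRP (SML slope) = (16.90% − 4.93%) / (2.24 − 0.34) = 11.97% / 1.90 = 6.3000%
R_f (intercept) = 4.93% − 0.34 × 6.3000% = 2.7880%
E(R_Norwood) = R_f + β × MRP = 2.7880% + -0.17 × 6.3000% = 1.72%

1.72%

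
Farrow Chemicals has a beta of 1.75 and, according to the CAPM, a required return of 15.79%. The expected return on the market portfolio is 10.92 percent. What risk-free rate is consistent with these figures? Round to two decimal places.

4.43%

E(R) = R_f + β(E(R_m) − R_f) = R_f(1 − β) + β·E(R_m)
15.79% = R_f × (1 − 1.75) + 1.75 × 10.92%
15.79% = R_f × -0.75 + 19.1100%
R_f = (15.79% − 19.1100%) / -0.75 = 4.43%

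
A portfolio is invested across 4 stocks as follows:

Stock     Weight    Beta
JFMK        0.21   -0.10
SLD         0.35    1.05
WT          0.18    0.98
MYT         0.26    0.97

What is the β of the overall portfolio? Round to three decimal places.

β_P = Σ w_i β_i = 0.21×-0.10 + 0.35×1.05 + 0.18×0.98 + 0.26×0.97 = 0.7751

0.775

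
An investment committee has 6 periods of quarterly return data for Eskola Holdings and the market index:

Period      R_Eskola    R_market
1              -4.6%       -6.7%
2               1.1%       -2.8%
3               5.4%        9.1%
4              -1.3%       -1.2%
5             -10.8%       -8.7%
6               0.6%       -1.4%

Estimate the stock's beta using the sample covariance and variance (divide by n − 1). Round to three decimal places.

Mean R_i = (-4.6 + 1.1 + 5.4 − 1.3 − 10.8 + 0.6) / 6 = -1.6000%
Mean R_m = (-6.7 − 2.8 + 9.1 − 1.2 − 8.7 − 1.4) / 6 = -1.9500%
Σ(R_i − R̄_i)(R_m − R̄_m) = 152.8400  ⇒  Cov = 152.8400 / 5 = 30.5680
Σ(R_m − R̄_m)² = 191.8150  ⇒  Var(R_m) = 191.8150 / 5 = 38.3630
β = Cov / Var(R_m) = 30.5680 / 38.3630 = 0.7968

0.797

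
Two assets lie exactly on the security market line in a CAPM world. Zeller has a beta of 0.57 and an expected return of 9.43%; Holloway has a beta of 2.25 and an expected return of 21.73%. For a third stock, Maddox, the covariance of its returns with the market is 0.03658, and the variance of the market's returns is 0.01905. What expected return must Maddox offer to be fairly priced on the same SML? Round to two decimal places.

MRP = (21.73% − 9.43%) / (2.25 − 0.57) = 7.3214%
R_f = 9.43% − 0.57 × 7.3214% = 5.2568%
β_Maddox = Cov / Var(R_m) = 0.03658 / 0.01905 = 1.9202
E(R_Maddox) = R_f + β × MRP = 5.2568% + 1.9202 × 7.3214% = 19.32%

19.32%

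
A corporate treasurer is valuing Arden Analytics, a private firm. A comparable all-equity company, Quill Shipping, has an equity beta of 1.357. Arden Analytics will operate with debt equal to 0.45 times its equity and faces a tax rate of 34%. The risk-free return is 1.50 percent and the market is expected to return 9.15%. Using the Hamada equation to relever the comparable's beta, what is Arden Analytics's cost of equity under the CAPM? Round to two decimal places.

β_L = β_U × [1 + (1 − t)(D/E)] = 1.357 × [1 + (1 − 0.34) × 0.45]
    = 1.357 × [1 + 0.66 × 0.45] = 1.357 × 1.2970 = 1.7600
MRP = 9.15% − 1.50% = 7.65%
E(R) = R_f + β_L × MRP = 1.50% + 1.7600 × 7.65% = 14.96%

14.96%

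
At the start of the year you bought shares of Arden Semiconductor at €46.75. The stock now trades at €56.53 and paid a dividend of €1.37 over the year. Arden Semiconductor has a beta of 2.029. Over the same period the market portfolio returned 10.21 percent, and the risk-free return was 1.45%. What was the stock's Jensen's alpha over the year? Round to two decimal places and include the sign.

+4.63%

Realised HPR = (P1 + D1 − P0) / P0 = (56.53 + 1.37 − 46.75) / 46.75 = 11.15 / 46.75 = 23.8503%
MRP = 10.21% − 1.45% = 8.76%
CAPM required = R_f + β·MRP = 1.45% + 2.029 × 8.76% = 19.22404%
α = realised − required = 23.8503% − 19.22404% = +4.63%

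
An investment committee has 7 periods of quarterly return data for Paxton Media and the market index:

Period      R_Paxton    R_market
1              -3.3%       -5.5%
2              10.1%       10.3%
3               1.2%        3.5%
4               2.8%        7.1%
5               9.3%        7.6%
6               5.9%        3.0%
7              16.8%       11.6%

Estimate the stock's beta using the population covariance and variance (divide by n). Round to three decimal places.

Mean R_i = (-3.3 + 10.1 + 1.2 + 2.8 + 9.3 + 5.9 + 16.8) / 7 = 6.1143%
Mean R_m = (-5.5 + 10.3 + 3.5 + 7.1 + 7.6 + 3.0 + 11.6) / 7 = 5.3714%
Σ(R_i − R̄_i)(R_m − R̄_m) = 199.6229  ⇒  Cov = 199.6229 / 7 = 28.5176
Σ(R_m − R̄_m)² = 198.3543  ⇒  Var(R_m) = 198.3543 / 7 = 28.3363
β = Cov / Var(R_m) = 28.5176 / 28.3363 = 1.0064

1.006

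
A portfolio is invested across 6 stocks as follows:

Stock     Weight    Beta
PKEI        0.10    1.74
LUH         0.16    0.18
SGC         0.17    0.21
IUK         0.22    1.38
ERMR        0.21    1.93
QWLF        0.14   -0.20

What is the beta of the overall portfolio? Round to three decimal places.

0.919

β_P = Σ w_i β_i = 0.10×1.74 + 0.16×0.18 + 0.17×0.21 + 0.22×1.38 + 0.21×1.93 + 0.14×-0.20 = 0.9194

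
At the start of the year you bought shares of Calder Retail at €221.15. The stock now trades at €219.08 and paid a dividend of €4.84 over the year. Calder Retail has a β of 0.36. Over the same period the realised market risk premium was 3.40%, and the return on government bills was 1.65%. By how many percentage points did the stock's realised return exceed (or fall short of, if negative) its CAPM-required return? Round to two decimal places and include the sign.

Realised HPR = (P1 + D1 − P0) / P0 = (219.08 + 4.84 − 221.15) / 221.15 = 2.77 / 221.15 = 1.2525%
CAPM required = R_f + β·MRP = 1.65% + 0.36 × 3.40% = 2.8740%
α = realised − required = 1.2525% − 2.8740% = -1.62%

-1.62%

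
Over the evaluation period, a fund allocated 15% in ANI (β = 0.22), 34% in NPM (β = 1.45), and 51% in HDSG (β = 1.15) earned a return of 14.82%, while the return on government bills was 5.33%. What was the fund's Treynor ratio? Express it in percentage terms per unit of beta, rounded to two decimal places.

β_P = 0.15×0.22 + 0.34×1.45 + 0.51×1.15 = 1.1125
Treynor = (R_P − R_f) / β_P = (14.82% − 5.33%) / 1.1125 = 9.49% / 1.1125 = 8.53%

8.53%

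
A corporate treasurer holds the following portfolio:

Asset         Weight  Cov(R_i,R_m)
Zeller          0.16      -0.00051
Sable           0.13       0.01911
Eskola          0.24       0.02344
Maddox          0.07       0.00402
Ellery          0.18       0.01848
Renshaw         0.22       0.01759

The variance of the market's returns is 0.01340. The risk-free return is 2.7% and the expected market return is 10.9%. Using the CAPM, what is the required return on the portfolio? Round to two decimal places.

β_Zeller = -0.00051 / 0.01340 = -0.0381
β_Sable = 0.01911 / 0.01340 = 1.4261
β_Eskola = 0.02344 / 0.01340 = 1.7493
β_Maddox = 0.00402 / 0.01340 = 0.3000
β_Ellery = 0.01848 / 0.01340 = 1.3791
β_Renshaw = 0.01759 / 0.01340 = 1.3127
β_P = Σ w_i β_i = 0.16×-0.0381 + 0.13×1.4261 + 0.24×1.7493 + 0.07×0.3000 + 0.18×1.3791 + 0.22×1.3127 = 1.1572
MRP = 10.9% − 2.7% = 8.20%
E(R_P) = R_f + β_P × MRP = 2.7% + 1.1572 × 8.2% = 12.19%

12.19%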